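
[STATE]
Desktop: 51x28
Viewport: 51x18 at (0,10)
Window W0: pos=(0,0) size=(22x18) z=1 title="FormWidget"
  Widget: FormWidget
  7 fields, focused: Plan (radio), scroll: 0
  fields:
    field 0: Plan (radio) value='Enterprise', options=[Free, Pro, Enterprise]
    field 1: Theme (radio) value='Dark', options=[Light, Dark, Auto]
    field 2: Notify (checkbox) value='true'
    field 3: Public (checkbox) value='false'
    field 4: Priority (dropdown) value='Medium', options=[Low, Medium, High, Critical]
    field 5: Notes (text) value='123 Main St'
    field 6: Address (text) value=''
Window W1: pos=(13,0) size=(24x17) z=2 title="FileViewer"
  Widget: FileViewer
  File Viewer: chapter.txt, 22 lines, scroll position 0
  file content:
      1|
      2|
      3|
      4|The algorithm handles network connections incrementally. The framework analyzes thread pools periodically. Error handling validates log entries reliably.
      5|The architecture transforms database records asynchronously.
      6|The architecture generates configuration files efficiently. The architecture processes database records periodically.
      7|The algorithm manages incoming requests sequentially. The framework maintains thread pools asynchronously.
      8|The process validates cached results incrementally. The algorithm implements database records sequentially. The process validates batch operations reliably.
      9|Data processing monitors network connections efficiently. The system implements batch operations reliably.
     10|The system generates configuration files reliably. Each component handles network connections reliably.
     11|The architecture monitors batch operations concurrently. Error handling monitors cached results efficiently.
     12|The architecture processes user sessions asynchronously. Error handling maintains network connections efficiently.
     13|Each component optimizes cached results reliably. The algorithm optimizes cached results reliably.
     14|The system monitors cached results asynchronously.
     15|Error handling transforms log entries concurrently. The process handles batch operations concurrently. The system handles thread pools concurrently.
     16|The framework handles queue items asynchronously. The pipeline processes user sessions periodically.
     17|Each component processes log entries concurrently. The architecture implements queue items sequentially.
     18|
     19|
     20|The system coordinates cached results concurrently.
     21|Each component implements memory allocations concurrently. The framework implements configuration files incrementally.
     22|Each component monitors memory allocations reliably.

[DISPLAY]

┃            ┃The process validates░┃              
┃            ┃Data processing monit░┃              
┃            ┃The system generates ░┃              
┃            ┃The architecture moni░┃              
┃            ┃The architecture proc░┃              
┃            ┃Each component optimi▼┃              
┃            ┗━━━━━━━━━━━━━━━━━━━━━━┛              
┗━━━━━━━━━━━━━━━━━━━━┛                             
                                                   
                                                   
                                                   
                                                   
                                                   
                                                   
                                                   
                                                   
                                                   
                                                   


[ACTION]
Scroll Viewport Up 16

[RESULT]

┏━━━━━━━━━━━━┏━━━━━━━━━━━━━━━━━━━━━━┓              
┃ FormWidget ┃ FileViewer           ┃              
┠────────────┠──────────────────────┨              
┃> Plan:     ┃                     ▲┃              
┃  Theme:    ┃                     █┃              
┃  Notify:   ┃                     ░┃              
┃  Public:   ┃The algorithm handles░┃              
┃  Priority: ┃The architecture tran░┃              
┃  Notes:    ┃The architecture gene░┃              
┃  Address:  ┃The algorithm manages░┃              
┃            ┃The process validates░┃              
┃            ┃Data processing monit░┃              
┃            ┃The system generates ░┃              
┃            ┃The architecture moni░┃              
┃            ┃The architecture proc░┃              
┃            ┃Each component optimi▼┃              
┃            ┗━━━━━━━━━━━━━━━━━━━━━━┛              
┗━━━━━━━━━━━━━━━━━━━━┛                             


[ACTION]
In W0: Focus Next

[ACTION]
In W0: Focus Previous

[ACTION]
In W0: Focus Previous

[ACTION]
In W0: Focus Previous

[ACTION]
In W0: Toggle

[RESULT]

┏━━━━━━━━━━━━┏━━━━━━━━━━━━━━━━━━━━━━┓              
┃ FormWidget ┃ FileViewer           ┃              
┠────────────┠──────────────────────┨              
┃  Plan:     ┃                     ▲┃              
┃  Theme:    ┃                     █┃              
┃  Notify:   ┃                     ░┃              
┃  Public:   ┃The algorithm handles░┃              
┃  Priority: ┃The architecture tran░┃              
┃> Notes:    ┃The architecture gene░┃              
┃  Address:  ┃The algorithm manages░┃              
┃            ┃The process validates░┃              
┃            ┃Data processing monit░┃              
┃            ┃The system generates ░┃              
┃            ┃The architecture moni░┃              
┃            ┃The architecture proc░┃              
┃            ┃Each component optimi▼┃              
┃            ┗━━━━━━━━━━━━━━━━━━━━━━┛              
┗━━━━━━━━━━━━━━━━━━━━┛                             


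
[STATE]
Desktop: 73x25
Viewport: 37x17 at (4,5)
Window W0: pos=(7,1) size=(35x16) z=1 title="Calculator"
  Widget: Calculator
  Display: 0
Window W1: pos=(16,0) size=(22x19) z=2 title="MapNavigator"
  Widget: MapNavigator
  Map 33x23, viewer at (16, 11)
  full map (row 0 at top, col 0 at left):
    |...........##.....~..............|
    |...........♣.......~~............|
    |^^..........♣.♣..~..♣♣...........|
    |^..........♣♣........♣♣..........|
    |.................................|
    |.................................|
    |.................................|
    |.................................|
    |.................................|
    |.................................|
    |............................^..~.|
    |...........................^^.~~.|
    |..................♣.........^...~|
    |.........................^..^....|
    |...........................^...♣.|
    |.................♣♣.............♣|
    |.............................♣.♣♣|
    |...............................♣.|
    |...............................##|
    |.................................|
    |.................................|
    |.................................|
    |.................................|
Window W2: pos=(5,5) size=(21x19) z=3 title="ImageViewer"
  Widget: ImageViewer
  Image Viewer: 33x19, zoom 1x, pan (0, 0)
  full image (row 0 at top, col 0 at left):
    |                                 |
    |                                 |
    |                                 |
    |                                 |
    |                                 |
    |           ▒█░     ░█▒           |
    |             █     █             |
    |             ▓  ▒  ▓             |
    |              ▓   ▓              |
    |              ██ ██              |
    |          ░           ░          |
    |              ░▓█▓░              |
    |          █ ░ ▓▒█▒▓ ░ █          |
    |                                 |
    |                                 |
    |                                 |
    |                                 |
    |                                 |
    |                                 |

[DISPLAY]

 ┏━━━━━━━━━━━━━━━━━━━┓...........┃   
 ┃ ImageViewer       ┃...........┃   
 ┠───────────────────┨...........┃   
 ┃                   ┃...........┃   
 ┃                   ┃...........┃   
 ┃                   ┃.@.........┃   
 ┃                   ┃...♣.......┃   
 ┃                   ┃..........^┃   
 ┃           ▒█░     ┃...........┃   
 ┃             █     ┃..♣♣.......┃   
 ┃             ▓  ▒  ┃...........┃   
 ┃              ▓   ▓┃...........┃━━━
 ┃              ██ ██┃...........┃   
 ┃          ░        ┃━━━━━━━━━━━┛   
 ┃              ░▓█▓░┃               
 ┃          █ ░ ▓▒█▒▓┃               
 ┃                   ┃               


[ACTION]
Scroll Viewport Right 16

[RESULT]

━━━━━┓...........┃   ┃               
     ┃...........┃   ┃               
─────┨...........┃   ┃               
     ┃...........┃   ┃               
     ┃...........┃   ┃               
     ┃.@.........┃   ┃               
     ┃...♣.......┃   ┃               
     ┃..........^┃   ┃               
     ┃...........┃   ┃               
     ┃..♣♣.......┃   ┃               
  ▒  ┃...........┃   ┃               
▓   ▓┃...........┃━━━┛               
██ ██┃...........┃                   
     ┃━━━━━━━━━━━┛                   
░▓█▓░┃                               
▓▒█▒▓┃                               
     ┃                               


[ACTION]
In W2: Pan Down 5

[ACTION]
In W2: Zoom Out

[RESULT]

━━━━━┓...........┃   ┃               
     ┃...........┃   ┃               
─────┨...........┃   ┃               
     ┃...........┃   ┃               
     ┃...........┃   ┃               
  ▒  ┃.@.........┃   ┃               
▓   ▓┃...♣.......┃   ┃               
██ ██┃..........^┃   ┃               
     ┃...........┃   ┃               
░▓█▓░┃..♣♣.......┃   ┃               
▓▒█▒▓┃...........┃   ┃               
     ┃...........┃━━━┛               
     ┃...........┃                   
     ┃━━━━━━━━━━━┛                   
     ┃                               
     ┃                               
     ┃                               


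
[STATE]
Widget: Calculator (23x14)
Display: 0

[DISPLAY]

                      0
┌───┬───┬───┬───┐      
│ 7 │ 8 │ 9 │ ÷ │      
├───┼───┼───┼───┤      
│ 4 │ 5 │ 6 │ × │      
├───┼───┼───┼───┤      
│ 1 │ 2 │ 3 │ - │      
├───┼───┼───┼───┤      
│ 0 │ . │ = │ + │      
├───┼───┼───┼───┤      
│ C │ MC│ MR│ M+│      
└───┴───┴───┴───┘      
                       
                       


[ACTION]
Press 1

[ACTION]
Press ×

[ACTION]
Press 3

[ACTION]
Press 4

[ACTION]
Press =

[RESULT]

                     34
┌───┬───┬───┬───┐      
│ 7 │ 8 │ 9 │ ÷ │      
├───┼───┼───┼───┤      
│ 4 │ 5 │ 6 │ × │      
├───┼───┼───┼───┤      
│ 1 │ 2 │ 3 │ - │      
├───┼───┼───┼───┤      
│ 0 │ . │ = │ + │      
├───┼───┼───┼───┤      
│ C │ MC│ MR│ M+│      
└───┴───┴───┴───┘      
                       
                       


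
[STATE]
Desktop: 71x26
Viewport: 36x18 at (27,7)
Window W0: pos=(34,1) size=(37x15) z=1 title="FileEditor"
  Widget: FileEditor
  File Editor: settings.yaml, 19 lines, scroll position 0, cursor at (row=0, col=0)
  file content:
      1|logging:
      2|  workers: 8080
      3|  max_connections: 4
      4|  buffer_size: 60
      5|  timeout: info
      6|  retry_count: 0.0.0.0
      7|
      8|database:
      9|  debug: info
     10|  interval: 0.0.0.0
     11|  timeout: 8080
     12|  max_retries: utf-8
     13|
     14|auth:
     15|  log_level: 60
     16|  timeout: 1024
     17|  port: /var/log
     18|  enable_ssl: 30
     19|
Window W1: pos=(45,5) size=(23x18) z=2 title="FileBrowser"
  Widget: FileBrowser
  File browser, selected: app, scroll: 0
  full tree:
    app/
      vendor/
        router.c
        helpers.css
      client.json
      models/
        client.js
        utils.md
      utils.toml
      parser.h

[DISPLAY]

       ┃  buffer_s┠─────────────────
       ┃  timeout:┃> [-] app/       
       ┃  retry_co┃    [+] vendor/  
       ┃          ┃    client.json  
       ┃database: ┃    [+] models/  
       ┃  debug: i┃    utils.toml   
       ┃  interval┃    parser.h     
       ┃  timeout:┃                 
       ┗━━━━━━━━━━┃                 
                  ┃                 
                  ┃                 
                  ┃                 
                  ┃                 
                  ┃                 
                  ┃                 
                  ┗━━━━━━━━━━━━━━━━━
                                    
                                    


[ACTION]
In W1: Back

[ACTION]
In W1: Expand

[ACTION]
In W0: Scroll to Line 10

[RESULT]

       ┃  max_retr┠─────────────────
       ┃          ┃> [-] app/       
       ┃auth:     ┃    [+] vendor/  
       ┃  log_leve┃    client.json  
       ┃  timeout:┃    [+] models/  
       ┃  port: /v┃    utils.toml   
       ┃  enable_s┃    parser.h     
       ┃          ┃                 
       ┗━━━━━━━━━━┃                 
                  ┃                 
                  ┃                 
                  ┃                 
                  ┃                 
                  ┃                 
                  ┃                 
                  ┗━━━━━━━━━━━━━━━━━
                                    
                                    


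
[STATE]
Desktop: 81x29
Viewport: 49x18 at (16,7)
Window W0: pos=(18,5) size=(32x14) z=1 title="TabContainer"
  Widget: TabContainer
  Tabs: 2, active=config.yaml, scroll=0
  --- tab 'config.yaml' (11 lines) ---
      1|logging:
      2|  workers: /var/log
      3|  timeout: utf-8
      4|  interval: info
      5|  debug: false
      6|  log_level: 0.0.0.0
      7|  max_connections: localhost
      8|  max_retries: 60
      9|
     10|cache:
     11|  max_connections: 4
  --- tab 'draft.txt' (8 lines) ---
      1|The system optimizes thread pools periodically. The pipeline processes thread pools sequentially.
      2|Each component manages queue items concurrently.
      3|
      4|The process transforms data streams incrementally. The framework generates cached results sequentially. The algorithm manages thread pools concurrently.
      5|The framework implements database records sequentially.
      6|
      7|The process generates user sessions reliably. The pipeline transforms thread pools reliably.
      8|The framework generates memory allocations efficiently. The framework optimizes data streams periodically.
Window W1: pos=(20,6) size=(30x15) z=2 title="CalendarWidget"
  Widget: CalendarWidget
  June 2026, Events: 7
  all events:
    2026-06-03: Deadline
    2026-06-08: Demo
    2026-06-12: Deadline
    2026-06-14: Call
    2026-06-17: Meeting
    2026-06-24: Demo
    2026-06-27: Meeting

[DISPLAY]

  ┠─┃ CalendarWidget             ┃               
  ┃[┠────────────────────────────┨               
  ┃─┃         June 2026          ┃               
  ┃l┃Mo Tu We Th Fr Sa Su        ┃               
  ┃ ┃ 1  2  3*  4  5  6  7       ┃               
  ┃ ┃ 8*  9 10 11 12* 13 14*     ┃               
  ┃ ┃15 16 17* 18 19 20 21       ┃               
  ┃ ┃22 23 24* 25 26 27* 28      ┃               
  ┃ ┃29 30                       ┃               
  ┃ ┃                            ┃               
  ┃ ┃                            ┃               
  ┗━┃                            ┃               
    ┃                            ┃               
    ┗━━━━━━━━━━━━━━━━━━━━━━━━━━━━┛               
                                                 
                                                 
                                                 
                                                 


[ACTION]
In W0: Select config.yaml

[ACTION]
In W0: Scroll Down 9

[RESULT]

  ┠─┃ CalendarWidget             ┃               
  ┃[┠────────────────────────────┨               
  ┃─┃         June 2026          ┃               
  ┃c┃Mo Tu We Th Fr Sa Su        ┃               
  ┃ ┃ 1  2  3*  4  5  6  7       ┃               
  ┃ ┃ 8*  9 10 11 12* 13 14*     ┃               
  ┃ ┃15 16 17* 18 19 20 21       ┃               
  ┃ ┃22 23 24* 25 26 27* 28      ┃               
  ┃ ┃29 30                       ┃               
  ┃ ┃                            ┃               
  ┃ ┃                            ┃               
  ┗━┃                            ┃               
    ┃                            ┃               
    ┗━━━━━━━━━━━━━━━━━━━━━━━━━━━━┛               
                                                 
                                                 
                                                 
                                                 


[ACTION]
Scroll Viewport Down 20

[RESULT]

  ┃ ┃ 1  2  3*  4  5  6  7       ┃               
  ┃ ┃ 8*  9 10 11 12* 13 14*     ┃               
  ┃ ┃15 16 17* 18 19 20 21       ┃               
  ┃ ┃22 23 24* 25 26 27* 28      ┃               
  ┃ ┃29 30                       ┃               
  ┃ ┃                            ┃               
  ┃ ┃                            ┃               
  ┗━┃                            ┃               
    ┃                            ┃               
    ┗━━━━━━━━━━━━━━━━━━━━━━━━━━━━┛               
                                                 
                                                 
                                                 
                                                 
                                                 
                                                 
                                                 
                                                 


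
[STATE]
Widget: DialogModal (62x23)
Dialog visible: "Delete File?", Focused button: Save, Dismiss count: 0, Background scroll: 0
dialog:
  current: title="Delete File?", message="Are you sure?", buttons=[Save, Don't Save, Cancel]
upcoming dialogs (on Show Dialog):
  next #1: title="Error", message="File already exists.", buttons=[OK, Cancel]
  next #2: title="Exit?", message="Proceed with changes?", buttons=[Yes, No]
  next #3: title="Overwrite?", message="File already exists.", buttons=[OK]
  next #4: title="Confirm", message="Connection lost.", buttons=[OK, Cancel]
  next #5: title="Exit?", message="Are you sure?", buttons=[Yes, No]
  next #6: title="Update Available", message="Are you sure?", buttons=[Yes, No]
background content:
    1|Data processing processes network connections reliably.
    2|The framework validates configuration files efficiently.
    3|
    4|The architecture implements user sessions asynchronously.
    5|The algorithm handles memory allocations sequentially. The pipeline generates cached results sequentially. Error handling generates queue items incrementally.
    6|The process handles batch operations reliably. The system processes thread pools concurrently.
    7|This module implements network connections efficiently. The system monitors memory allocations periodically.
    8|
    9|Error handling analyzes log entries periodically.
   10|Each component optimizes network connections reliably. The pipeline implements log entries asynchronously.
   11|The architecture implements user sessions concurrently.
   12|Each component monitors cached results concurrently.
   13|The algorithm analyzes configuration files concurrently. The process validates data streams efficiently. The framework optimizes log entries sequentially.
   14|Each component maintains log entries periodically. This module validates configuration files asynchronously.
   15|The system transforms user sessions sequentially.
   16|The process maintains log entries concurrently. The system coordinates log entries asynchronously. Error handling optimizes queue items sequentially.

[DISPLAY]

Data processing processes network connections reliably.       
The framework validates configuration files efficiently.      
                                                              
The architecture implements user sessions asynchronously.     
The algorithm handles memory allocations sequentially. The pip
The process handles batch operations reliably. The system proc
This module implements network connections efficiently. The sy
                                                              
Error handling analyzes log entries periodically.             
Each component ┌──────────────────────────────┐liably. The pip
The architectur│         Delete File?         │rrently.       
Each component │        Are you sure?         │ntly.          
The algorithm a│ [Save]  Don't Save   Cancel  │urrently. The p
Each component └──────────────────────────────┘ly. This module
The system transforms user sessions sequentially.             
The process maintains log entries concurrently. The system coo
                                                              
                                                              
                                                              
                                                              
                                                              
                                                              
                                                              


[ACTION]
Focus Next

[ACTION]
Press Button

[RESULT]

Data processing processes network connections reliably.       
The framework validates configuration files efficiently.      
                                                              
The architecture implements user sessions asynchronously.     
The algorithm handles memory allocations sequentially. The pip
The process handles batch operations reliably. The system proc
This module implements network connections efficiently. The sy
                                                              
Error handling analyzes log entries periodically.             
Each component optimizes network connections reliably. The pip
The architecture implements user sessions concurrently.       
Each component monitors cached results concurrently.          
The algorithm analyzes configuration files concurrently. The p
Each component maintains log entries periodically. This module
The system transforms user sessions sequentially.             
The process maintains log entries concurrently. The system coo
                                                              
                                                              
                                                              
                                                              
                                                              
                                                              
                                                              


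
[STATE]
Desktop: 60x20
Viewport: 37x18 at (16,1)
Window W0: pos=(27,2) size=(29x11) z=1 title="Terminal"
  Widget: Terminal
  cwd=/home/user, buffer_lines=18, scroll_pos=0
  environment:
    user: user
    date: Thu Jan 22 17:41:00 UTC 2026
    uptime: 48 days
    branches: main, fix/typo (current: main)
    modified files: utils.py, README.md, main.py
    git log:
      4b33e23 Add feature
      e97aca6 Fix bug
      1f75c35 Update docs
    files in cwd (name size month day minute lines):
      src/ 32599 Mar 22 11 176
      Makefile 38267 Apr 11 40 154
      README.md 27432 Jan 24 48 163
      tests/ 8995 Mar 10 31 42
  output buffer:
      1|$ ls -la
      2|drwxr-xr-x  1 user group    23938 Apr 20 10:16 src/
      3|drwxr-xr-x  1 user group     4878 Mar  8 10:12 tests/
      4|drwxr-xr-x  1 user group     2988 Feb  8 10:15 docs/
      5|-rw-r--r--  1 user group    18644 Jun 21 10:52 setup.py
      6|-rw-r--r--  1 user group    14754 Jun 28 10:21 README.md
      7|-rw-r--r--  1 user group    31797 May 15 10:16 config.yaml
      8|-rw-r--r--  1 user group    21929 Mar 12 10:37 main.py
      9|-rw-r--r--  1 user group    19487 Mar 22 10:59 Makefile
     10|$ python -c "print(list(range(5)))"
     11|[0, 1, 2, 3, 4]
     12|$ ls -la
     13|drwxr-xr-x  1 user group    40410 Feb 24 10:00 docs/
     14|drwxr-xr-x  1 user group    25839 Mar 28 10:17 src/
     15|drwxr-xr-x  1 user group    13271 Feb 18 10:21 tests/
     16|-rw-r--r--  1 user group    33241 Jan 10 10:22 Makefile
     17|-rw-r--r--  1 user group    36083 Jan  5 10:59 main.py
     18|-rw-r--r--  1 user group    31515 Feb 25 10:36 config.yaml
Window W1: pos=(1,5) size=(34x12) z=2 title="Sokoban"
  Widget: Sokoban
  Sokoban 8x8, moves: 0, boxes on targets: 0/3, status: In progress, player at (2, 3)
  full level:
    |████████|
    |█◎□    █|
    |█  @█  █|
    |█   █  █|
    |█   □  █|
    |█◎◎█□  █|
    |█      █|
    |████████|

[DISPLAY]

                                     
           ┏━━━━━━━━━━━━━━━━━━━━━━━━━
           ┃ Terminal                
           ┠─────────────────────────
━━━━━━━━━━━━━━━━━━┓a                 
                  ┃r-x  1 user group 
──────────────────┨r-x  1 user group 
                  ┃r-x  1 user group 
                  ┃r--  1 user group 
                  ┃r--  1 user group 
                  ┃r--  1 user group 
                  ┃━━━━━━━━━━━━━━━━━━
                  ┃                  
                  ┃                  
                  ┃                  
━━━━━━━━━━━━━━━━━━┛                  
                                     
                                     


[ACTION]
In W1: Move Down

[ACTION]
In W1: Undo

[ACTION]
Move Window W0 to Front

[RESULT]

                                     
           ┏━━━━━━━━━━━━━━━━━━━━━━━━━
           ┃ Terminal                
           ┠─────────────────────────
━━━━━━━━━━━┃$ ls -la                 
           ┃drwxr-xr-x  1 user group 
───────────┃drwxr-xr-x  1 user group 
           ┃drwxr-xr-x  1 user group 
           ┃-rw-r--r--  1 user group 
           ┃-rw-r--r--  1 user group 
           ┃-rw-r--r--  1 user group 
           ┗━━━━━━━━━━━━━━━━━━━━━━━━━
                  ┃                  
                  ┃                  
                  ┃                  
━━━━━━━━━━━━━━━━━━┛                  
                                     
                                     


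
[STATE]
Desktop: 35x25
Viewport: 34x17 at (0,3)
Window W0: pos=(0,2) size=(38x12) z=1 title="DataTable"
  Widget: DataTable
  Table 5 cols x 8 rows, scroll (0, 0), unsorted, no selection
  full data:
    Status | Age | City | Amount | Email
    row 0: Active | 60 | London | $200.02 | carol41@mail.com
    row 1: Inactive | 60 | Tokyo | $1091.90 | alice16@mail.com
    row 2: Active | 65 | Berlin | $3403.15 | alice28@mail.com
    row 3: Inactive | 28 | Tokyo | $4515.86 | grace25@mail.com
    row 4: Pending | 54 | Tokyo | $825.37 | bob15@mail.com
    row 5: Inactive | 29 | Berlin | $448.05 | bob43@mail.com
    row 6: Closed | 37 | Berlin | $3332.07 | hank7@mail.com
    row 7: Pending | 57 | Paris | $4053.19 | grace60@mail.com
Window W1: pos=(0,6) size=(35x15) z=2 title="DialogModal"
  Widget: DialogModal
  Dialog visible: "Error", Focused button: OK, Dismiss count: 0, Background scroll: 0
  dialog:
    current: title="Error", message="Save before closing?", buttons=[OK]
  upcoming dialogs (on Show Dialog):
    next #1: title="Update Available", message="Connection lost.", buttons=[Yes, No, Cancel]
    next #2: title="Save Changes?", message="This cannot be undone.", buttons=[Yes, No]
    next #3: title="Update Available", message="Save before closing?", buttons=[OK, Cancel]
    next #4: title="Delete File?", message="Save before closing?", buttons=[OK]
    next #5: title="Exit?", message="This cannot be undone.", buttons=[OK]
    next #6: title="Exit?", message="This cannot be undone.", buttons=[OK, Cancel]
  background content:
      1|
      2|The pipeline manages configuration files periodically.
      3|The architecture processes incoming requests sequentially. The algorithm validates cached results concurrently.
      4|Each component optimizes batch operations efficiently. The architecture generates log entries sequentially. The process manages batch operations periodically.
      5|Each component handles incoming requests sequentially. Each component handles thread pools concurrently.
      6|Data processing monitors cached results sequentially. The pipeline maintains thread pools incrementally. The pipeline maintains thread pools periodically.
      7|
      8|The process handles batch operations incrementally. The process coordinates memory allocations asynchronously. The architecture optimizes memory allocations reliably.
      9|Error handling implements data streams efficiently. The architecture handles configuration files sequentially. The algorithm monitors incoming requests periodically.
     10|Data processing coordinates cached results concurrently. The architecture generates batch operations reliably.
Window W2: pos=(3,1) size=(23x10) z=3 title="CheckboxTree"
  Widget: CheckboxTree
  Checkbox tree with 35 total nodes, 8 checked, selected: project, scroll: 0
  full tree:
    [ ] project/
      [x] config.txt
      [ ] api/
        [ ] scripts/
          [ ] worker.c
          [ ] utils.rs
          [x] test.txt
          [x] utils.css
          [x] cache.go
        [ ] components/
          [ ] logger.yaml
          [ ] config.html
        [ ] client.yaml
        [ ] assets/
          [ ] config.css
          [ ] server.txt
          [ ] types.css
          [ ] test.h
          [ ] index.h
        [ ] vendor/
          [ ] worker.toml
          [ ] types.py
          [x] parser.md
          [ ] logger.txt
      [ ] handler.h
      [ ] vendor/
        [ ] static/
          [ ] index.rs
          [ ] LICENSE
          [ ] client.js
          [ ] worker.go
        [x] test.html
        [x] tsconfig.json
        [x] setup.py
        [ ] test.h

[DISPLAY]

┃ D┠─────────────────────┨        
┠──┃>[-] project/        ┃────────
┃St┃   [x] config.txt    ┃t  │Emai
┏━━┃   [-] api/          ┃━━━━━━━━
┃ D┃     [-] scripts/    ┃        
┠──┃       [ ] worker.c  ┃────────
┃  ┃       [ ] utils.rs  ┃        
┃Th┗━━━━━━━━━━━━━━━━━━━━━┛iguratio
┃The architecture processes incomi
┃Each┌──────────────────────┐ch op
┃Each│        Error         │ing r
┃Data│ Save before closing? │hed r
┃    │         [OK]         │     
┃The └──────────────────────┘erati
┃Error handling implements data st
┃Data processing coordinates cache
┃                                 


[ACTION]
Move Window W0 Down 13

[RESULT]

   ┠─────────────────────┨        
   ┃>[-] project/        ┃        
   ┃   [x] config.txt    ┃        
┏━━┃   [-] api/          ┃━━━━━━━━
┃ D┃     [-] scripts/    ┃        
┠──┃       [ ] worker.c  ┃────────
┃  ┃       [ ] utils.rs  ┃        
┃Th┗━━━━━━━━━━━━━━━━━━━━━┛iguratio
┃The architecture processes incomi
┃Each┌──────────────────────┐ch op
┃Each│        Error         │ing r
┃Data│ Save before closing? │hed r
┃    │         [OK]         │     
┃The └──────────────────────┘erati
┃Error handling implements data st
┃Data processing coordinates cache
┃                                 


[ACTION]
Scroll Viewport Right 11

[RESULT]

  ┠─────────────────────┨         
  ┃>[-] project/        ┃         
  ┃   [x] config.txt    ┃         
━━┃   [-] api/          ┃━━━━━━━━┓
 D┃     [-] scripts/    ┃        ┃
──┃       [ ] worker.c  ┃────────┨
  ┃       [ ] utils.rs  ┃        ┃
Th┗━━━━━━━━━━━━━━━━━━━━━┛iguratio┃
The architecture processes incomi┃
Each┌──────────────────────┐ch op┃
Each│        Error         │ing r┃
Data│ Save before closing? │hed r┃
    │         [OK]         │     ┃
The └──────────────────────┘erati┃
Error handling implements data st┃
Data processing coordinates cache┃
                                 ┃


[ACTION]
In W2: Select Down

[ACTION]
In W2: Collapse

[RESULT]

  ┠─────────────────────┨         
  ┃ [-] project/        ┃         
  ┃>  [x] config.txt    ┃         
━━┃   [-] api/          ┃━━━━━━━━┓
 D┃     [-] scripts/    ┃        ┃
──┃       [ ] worker.c  ┃────────┨
  ┃       [ ] utils.rs  ┃        ┃
Th┗━━━━━━━━━━━━━━━━━━━━━┛iguratio┃
The architecture processes incomi┃
Each┌──────────────────────┐ch op┃
Each│        Error         │ing r┃
Data│ Save before closing? │hed r┃
    │         [OK]         │     ┃
The └──────────────────────┘erati┃
Error handling implements data st┃
Data processing coordinates cache┃
                                 ┃


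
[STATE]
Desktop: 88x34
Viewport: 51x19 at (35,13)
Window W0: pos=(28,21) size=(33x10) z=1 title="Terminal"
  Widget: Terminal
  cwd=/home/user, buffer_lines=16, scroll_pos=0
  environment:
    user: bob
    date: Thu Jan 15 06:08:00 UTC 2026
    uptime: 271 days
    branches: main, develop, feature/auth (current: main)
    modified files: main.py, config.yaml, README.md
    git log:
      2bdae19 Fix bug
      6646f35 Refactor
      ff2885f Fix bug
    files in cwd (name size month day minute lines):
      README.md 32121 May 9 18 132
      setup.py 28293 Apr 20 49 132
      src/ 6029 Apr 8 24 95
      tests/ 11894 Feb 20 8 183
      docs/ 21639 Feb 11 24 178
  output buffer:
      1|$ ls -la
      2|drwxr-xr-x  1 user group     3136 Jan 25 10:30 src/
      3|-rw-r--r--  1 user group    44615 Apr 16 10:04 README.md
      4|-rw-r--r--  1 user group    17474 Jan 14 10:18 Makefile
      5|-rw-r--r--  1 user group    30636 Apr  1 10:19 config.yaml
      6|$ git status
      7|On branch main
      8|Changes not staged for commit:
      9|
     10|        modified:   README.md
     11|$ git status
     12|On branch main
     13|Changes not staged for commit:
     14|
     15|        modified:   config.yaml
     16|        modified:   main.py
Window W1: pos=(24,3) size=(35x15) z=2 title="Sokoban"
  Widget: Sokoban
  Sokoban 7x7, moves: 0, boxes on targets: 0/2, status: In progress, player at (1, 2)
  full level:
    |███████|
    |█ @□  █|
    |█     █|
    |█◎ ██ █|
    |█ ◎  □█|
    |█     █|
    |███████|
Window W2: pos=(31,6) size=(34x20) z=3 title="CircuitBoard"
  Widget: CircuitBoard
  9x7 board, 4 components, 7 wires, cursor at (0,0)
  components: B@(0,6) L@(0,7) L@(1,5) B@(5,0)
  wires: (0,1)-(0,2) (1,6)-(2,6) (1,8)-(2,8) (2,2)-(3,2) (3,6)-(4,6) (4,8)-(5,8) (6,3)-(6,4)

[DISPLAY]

                         │   ┃                     
         ·               ·   ┃                     
         │                   ┃                     
         ·               ·   ┃                     
                         │   ┃                     
                         ·   ┃                     
                             ┃                     
 B                           ┃                     
                             ┃                     
             · ─ ·           ┃                     
sor: (0,0)                   ┃                     
                             ┃                     
━━━━━━━━━━━━━━━━━━━━━━━━━━━━━┛                     
-r--  1 user group    446┃                         
-r--  1 user group    174┃                         
-r--  1 user group    306┃                         
status                   ┃                         
━━━━━━━━━━━━━━━━━━━━━━━━━┛                         
                                                   


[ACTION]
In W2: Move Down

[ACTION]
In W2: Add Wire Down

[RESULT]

 │                       │   ┃                     
 ·       ·               ·   ┃                     
         │                   ┃                     
         ·               ·   ┃                     
                         │   ┃                     
                         ·   ┃                     
                             ┃                     
 B                           ┃                     
                             ┃                     
             · ─ ·           ┃                     
sor: (1,0)                   ┃                     
                             ┃                     
━━━━━━━━━━━━━━━━━━━━━━━━━━━━━┛                     
-r--  1 user group    446┃                         
-r--  1 user group    174┃                         
-r--  1 user group    306┃                         
status                   ┃                         
━━━━━━━━━━━━━━━━━━━━━━━━━┛                         
                                                   


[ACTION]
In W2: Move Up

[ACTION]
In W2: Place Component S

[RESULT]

 │                       │   ┃                     
 ·       ·               ·   ┃                     
         │                   ┃                     
         ·               ·   ┃                     
                         │   ┃                     
                         ·   ┃                     
                             ┃                     
 B                           ┃                     
                             ┃                     
             · ─ ·           ┃                     
sor: (0,0)                   ┃                     
                             ┃                     
━━━━━━━━━━━━━━━━━━━━━━━━━━━━━┛                     
-r--  1 user group    446┃                         
-r--  1 user group    174┃                         
-r--  1 user group    306┃                         
status                   ┃                         
━━━━━━━━━━━━━━━━━━━━━━━━━┛                         
                                                   


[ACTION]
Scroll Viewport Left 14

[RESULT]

   ┃Moves:┃    │                       │   ┃       
   ┃      ┃2   ·       ·               ·   ┃       
   ┃      ┃            │                   ┃       
   ┃      ┃3           ·               ·   ┃       
   ┗━━━━━━┃                            │   ┃       
          ┃4                           ·   ┃       
          ┃                                ┃       
          ┃5   B                           ┃       
       ┏━━┃                                ┃       
       ┃ T┃6               · ─ ·           ┃       
       ┠──┃Cursor: (0,0)                   ┃       
       ┃$ ┃                                ┃       
       ┃dr┗━━━━━━━━━━━━━━━━━━━━━━━━━━━━━━━━┛       
       ┃-rw-r--r--  1 user group    446┃           
       ┃-rw-r--r--  1 user group    174┃           
       ┃-rw-r--r--  1 user group    306┃           
       ┃$ git status                   ┃           
       ┗━━━━━━━━━━━━━━━━━━━━━━━━━━━━━━━┛           
                                                   
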